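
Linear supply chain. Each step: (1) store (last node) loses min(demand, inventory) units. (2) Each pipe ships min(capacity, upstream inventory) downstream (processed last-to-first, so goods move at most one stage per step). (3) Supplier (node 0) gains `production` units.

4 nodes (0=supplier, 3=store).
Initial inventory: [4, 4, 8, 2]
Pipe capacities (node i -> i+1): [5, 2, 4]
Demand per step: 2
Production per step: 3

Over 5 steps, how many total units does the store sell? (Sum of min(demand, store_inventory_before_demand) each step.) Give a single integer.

Step 1: sold=2 (running total=2) -> [3 6 6 4]
Step 2: sold=2 (running total=4) -> [3 7 4 6]
Step 3: sold=2 (running total=6) -> [3 8 2 8]
Step 4: sold=2 (running total=8) -> [3 9 2 8]
Step 5: sold=2 (running total=10) -> [3 10 2 8]

Answer: 10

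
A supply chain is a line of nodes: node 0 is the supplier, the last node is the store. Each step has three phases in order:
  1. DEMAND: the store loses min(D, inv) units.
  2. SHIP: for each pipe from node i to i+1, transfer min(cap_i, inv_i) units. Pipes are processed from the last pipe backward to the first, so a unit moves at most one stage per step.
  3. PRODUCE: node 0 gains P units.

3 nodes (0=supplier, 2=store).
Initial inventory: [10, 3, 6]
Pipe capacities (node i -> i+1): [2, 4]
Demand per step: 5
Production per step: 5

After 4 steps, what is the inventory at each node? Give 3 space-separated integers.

Step 1: demand=5,sold=5 ship[1->2]=3 ship[0->1]=2 prod=5 -> inv=[13 2 4]
Step 2: demand=5,sold=4 ship[1->2]=2 ship[0->1]=2 prod=5 -> inv=[16 2 2]
Step 3: demand=5,sold=2 ship[1->2]=2 ship[0->1]=2 prod=5 -> inv=[19 2 2]
Step 4: demand=5,sold=2 ship[1->2]=2 ship[0->1]=2 prod=5 -> inv=[22 2 2]

22 2 2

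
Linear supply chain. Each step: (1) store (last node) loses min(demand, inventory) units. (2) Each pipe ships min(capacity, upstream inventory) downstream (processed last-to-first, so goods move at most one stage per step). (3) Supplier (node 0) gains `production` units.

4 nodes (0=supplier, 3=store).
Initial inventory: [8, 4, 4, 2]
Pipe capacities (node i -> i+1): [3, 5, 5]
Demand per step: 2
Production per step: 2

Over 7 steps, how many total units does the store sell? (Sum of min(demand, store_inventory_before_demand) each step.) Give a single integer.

Answer: 14

Derivation:
Step 1: sold=2 (running total=2) -> [7 3 4 4]
Step 2: sold=2 (running total=4) -> [6 3 3 6]
Step 3: sold=2 (running total=6) -> [5 3 3 7]
Step 4: sold=2 (running total=8) -> [4 3 3 8]
Step 5: sold=2 (running total=10) -> [3 3 3 9]
Step 6: sold=2 (running total=12) -> [2 3 3 10]
Step 7: sold=2 (running total=14) -> [2 2 3 11]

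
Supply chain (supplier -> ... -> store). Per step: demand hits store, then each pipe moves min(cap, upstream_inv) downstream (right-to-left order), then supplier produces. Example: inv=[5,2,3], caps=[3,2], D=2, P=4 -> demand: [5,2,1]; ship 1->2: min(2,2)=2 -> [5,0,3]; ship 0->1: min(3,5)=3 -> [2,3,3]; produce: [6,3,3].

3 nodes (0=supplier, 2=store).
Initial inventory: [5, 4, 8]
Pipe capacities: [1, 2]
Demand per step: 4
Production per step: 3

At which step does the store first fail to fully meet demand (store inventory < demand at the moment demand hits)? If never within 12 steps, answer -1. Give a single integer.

Step 1: demand=4,sold=4 ship[1->2]=2 ship[0->1]=1 prod=3 -> [7 3 6]
Step 2: demand=4,sold=4 ship[1->2]=2 ship[0->1]=1 prod=3 -> [9 2 4]
Step 3: demand=4,sold=4 ship[1->2]=2 ship[0->1]=1 prod=3 -> [11 1 2]
Step 4: demand=4,sold=2 ship[1->2]=1 ship[0->1]=1 prod=3 -> [13 1 1]
Step 5: demand=4,sold=1 ship[1->2]=1 ship[0->1]=1 prod=3 -> [15 1 1]
Step 6: demand=4,sold=1 ship[1->2]=1 ship[0->1]=1 prod=3 -> [17 1 1]
Step 7: demand=4,sold=1 ship[1->2]=1 ship[0->1]=1 prod=3 -> [19 1 1]
Step 8: demand=4,sold=1 ship[1->2]=1 ship[0->1]=1 prod=3 -> [21 1 1]
Step 9: demand=4,sold=1 ship[1->2]=1 ship[0->1]=1 prod=3 -> [23 1 1]
Step 10: demand=4,sold=1 ship[1->2]=1 ship[0->1]=1 prod=3 -> [25 1 1]
Step 11: demand=4,sold=1 ship[1->2]=1 ship[0->1]=1 prod=3 -> [27 1 1]
Step 12: demand=4,sold=1 ship[1->2]=1 ship[0->1]=1 prod=3 -> [29 1 1]
First stockout at step 4

4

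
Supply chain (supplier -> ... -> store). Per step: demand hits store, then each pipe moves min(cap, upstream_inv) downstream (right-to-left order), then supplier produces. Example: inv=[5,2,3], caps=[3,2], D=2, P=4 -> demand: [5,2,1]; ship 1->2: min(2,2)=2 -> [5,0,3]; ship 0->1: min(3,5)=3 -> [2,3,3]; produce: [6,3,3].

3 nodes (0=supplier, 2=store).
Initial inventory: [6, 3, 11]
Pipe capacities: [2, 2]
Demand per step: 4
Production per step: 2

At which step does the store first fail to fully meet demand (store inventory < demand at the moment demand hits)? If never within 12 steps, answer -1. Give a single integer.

Step 1: demand=4,sold=4 ship[1->2]=2 ship[0->1]=2 prod=2 -> [6 3 9]
Step 2: demand=4,sold=4 ship[1->2]=2 ship[0->1]=2 prod=2 -> [6 3 7]
Step 3: demand=4,sold=4 ship[1->2]=2 ship[0->1]=2 prod=2 -> [6 3 5]
Step 4: demand=4,sold=4 ship[1->2]=2 ship[0->1]=2 prod=2 -> [6 3 3]
Step 5: demand=4,sold=3 ship[1->2]=2 ship[0->1]=2 prod=2 -> [6 3 2]
Step 6: demand=4,sold=2 ship[1->2]=2 ship[0->1]=2 prod=2 -> [6 3 2]
Step 7: demand=4,sold=2 ship[1->2]=2 ship[0->1]=2 prod=2 -> [6 3 2]
Step 8: demand=4,sold=2 ship[1->2]=2 ship[0->1]=2 prod=2 -> [6 3 2]
Step 9: demand=4,sold=2 ship[1->2]=2 ship[0->1]=2 prod=2 -> [6 3 2]
Step 10: demand=4,sold=2 ship[1->2]=2 ship[0->1]=2 prod=2 -> [6 3 2]
Step 11: demand=4,sold=2 ship[1->2]=2 ship[0->1]=2 prod=2 -> [6 3 2]
Step 12: demand=4,sold=2 ship[1->2]=2 ship[0->1]=2 prod=2 -> [6 3 2]
First stockout at step 5

5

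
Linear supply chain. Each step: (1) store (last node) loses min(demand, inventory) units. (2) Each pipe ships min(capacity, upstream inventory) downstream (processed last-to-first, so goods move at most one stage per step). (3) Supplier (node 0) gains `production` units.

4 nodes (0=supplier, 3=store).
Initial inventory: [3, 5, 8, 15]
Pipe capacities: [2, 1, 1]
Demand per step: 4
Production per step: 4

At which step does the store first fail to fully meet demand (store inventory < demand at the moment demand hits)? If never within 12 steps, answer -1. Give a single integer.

Step 1: demand=4,sold=4 ship[2->3]=1 ship[1->2]=1 ship[0->1]=2 prod=4 -> [5 6 8 12]
Step 2: demand=4,sold=4 ship[2->3]=1 ship[1->2]=1 ship[0->1]=2 prod=4 -> [7 7 8 9]
Step 3: demand=4,sold=4 ship[2->3]=1 ship[1->2]=1 ship[0->1]=2 prod=4 -> [9 8 8 6]
Step 4: demand=4,sold=4 ship[2->3]=1 ship[1->2]=1 ship[0->1]=2 prod=4 -> [11 9 8 3]
Step 5: demand=4,sold=3 ship[2->3]=1 ship[1->2]=1 ship[0->1]=2 prod=4 -> [13 10 8 1]
Step 6: demand=4,sold=1 ship[2->3]=1 ship[1->2]=1 ship[0->1]=2 prod=4 -> [15 11 8 1]
Step 7: demand=4,sold=1 ship[2->3]=1 ship[1->2]=1 ship[0->1]=2 prod=4 -> [17 12 8 1]
Step 8: demand=4,sold=1 ship[2->3]=1 ship[1->2]=1 ship[0->1]=2 prod=4 -> [19 13 8 1]
Step 9: demand=4,sold=1 ship[2->3]=1 ship[1->2]=1 ship[0->1]=2 prod=4 -> [21 14 8 1]
Step 10: demand=4,sold=1 ship[2->3]=1 ship[1->2]=1 ship[0->1]=2 prod=4 -> [23 15 8 1]
Step 11: demand=4,sold=1 ship[2->3]=1 ship[1->2]=1 ship[0->1]=2 prod=4 -> [25 16 8 1]
Step 12: demand=4,sold=1 ship[2->3]=1 ship[1->2]=1 ship[0->1]=2 prod=4 -> [27 17 8 1]
First stockout at step 5

5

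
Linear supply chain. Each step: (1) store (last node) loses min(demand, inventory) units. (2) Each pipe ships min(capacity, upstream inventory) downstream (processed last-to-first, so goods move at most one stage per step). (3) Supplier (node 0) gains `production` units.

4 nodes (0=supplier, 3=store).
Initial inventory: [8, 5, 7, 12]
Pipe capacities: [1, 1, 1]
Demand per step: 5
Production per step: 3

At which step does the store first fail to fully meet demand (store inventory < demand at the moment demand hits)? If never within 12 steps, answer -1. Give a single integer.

Step 1: demand=5,sold=5 ship[2->3]=1 ship[1->2]=1 ship[0->1]=1 prod=3 -> [10 5 7 8]
Step 2: demand=5,sold=5 ship[2->3]=1 ship[1->2]=1 ship[0->1]=1 prod=3 -> [12 5 7 4]
Step 3: demand=5,sold=4 ship[2->3]=1 ship[1->2]=1 ship[0->1]=1 prod=3 -> [14 5 7 1]
Step 4: demand=5,sold=1 ship[2->3]=1 ship[1->2]=1 ship[0->1]=1 prod=3 -> [16 5 7 1]
Step 5: demand=5,sold=1 ship[2->3]=1 ship[1->2]=1 ship[0->1]=1 prod=3 -> [18 5 7 1]
Step 6: demand=5,sold=1 ship[2->3]=1 ship[1->2]=1 ship[0->1]=1 prod=3 -> [20 5 7 1]
Step 7: demand=5,sold=1 ship[2->3]=1 ship[1->2]=1 ship[0->1]=1 prod=3 -> [22 5 7 1]
Step 8: demand=5,sold=1 ship[2->3]=1 ship[1->2]=1 ship[0->1]=1 prod=3 -> [24 5 7 1]
Step 9: demand=5,sold=1 ship[2->3]=1 ship[1->2]=1 ship[0->1]=1 prod=3 -> [26 5 7 1]
Step 10: demand=5,sold=1 ship[2->3]=1 ship[1->2]=1 ship[0->1]=1 prod=3 -> [28 5 7 1]
Step 11: demand=5,sold=1 ship[2->3]=1 ship[1->2]=1 ship[0->1]=1 prod=3 -> [30 5 7 1]
Step 12: demand=5,sold=1 ship[2->3]=1 ship[1->2]=1 ship[0->1]=1 prod=3 -> [32 5 7 1]
First stockout at step 3

3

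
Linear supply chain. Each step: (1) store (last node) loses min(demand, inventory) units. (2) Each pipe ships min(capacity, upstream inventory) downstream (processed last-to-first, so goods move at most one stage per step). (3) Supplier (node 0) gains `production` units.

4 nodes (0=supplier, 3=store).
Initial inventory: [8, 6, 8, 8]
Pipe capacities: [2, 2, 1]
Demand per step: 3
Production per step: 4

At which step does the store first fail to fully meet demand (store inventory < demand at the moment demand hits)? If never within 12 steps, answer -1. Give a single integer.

Step 1: demand=3,sold=3 ship[2->3]=1 ship[1->2]=2 ship[0->1]=2 prod=4 -> [10 6 9 6]
Step 2: demand=3,sold=3 ship[2->3]=1 ship[1->2]=2 ship[0->1]=2 prod=4 -> [12 6 10 4]
Step 3: demand=3,sold=3 ship[2->3]=1 ship[1->2]=2 ship[0->1]=2 prod=4 -> [14 6 11 2]
Step 4: demand=3,sold=2 ship[2->3]=1 ship[1->2]=2 ship[0->1]=2 prod=4 -> [16 6 12 1]
Step 5: demand=3,sold=1 ship[2->3]=1 ship[1->2]=2 ship[0->1]=2 prod=4 -> [18 6 13 1]
Step 6: demand=3,sold=1 ship[2->3]=1 ship[1->2]=2 ship[0->1]=2 prod=4 -> [20 6 14 1]
Step 7: demand=3,sold=1 ship[2->3]=1 ship[1->2]=2 ship[0->1]=2 prod=4 -> [22 6 15 1]
Step 8: demand=3,sold=1 ship[2->3]=1 ship[1->2]=2 ship[0->1]=2 prod=4 -> [24 6 16 1]
Step 9: demand=3,sold=1 ship[2->3]=1 ship[1->2]=2 ship[0->1]=2 prod=4 -> [26 6 17 1]
Step 10: demand=3,sold=1 ship[2->3]=1 ship[1->2]=2 ship[0->1]=2 prod=4 -> [28 6 18 1]
Step 11: demand=3,sold=1 ship[2->3]=1 ship[1->2]=2 ship[0->1]=2 prod=4 -> [30 6 19 1]
Step 12: demand=3,sold=1 ship[2->3]=1 ship[1->2]=2 ship[0->1]=2 prod=4 -> [32 6 20 1]
First stockout at step 4

4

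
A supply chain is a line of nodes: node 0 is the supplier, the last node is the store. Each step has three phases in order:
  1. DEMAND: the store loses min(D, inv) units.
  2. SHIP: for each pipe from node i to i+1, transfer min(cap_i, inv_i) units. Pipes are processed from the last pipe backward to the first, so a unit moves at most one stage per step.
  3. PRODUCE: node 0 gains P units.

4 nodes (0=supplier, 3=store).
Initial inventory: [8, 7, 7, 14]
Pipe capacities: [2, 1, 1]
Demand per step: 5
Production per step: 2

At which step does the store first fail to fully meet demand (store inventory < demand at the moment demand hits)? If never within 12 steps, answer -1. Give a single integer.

Step 1: demand=5,sold=5 ship[2->3]=1 ship[1->2]=1 ship[0->1]=2 prod=2 -> [8 8 7 10]
Step 2: demand=5,sold=5 ship[2->3]=1 ship[1->2]=1 ship[0->1]=2 prod=2 -> [8 9 7 6]
Step 3: demand=5,sold=5 ship[2->3]=1 ship[1->2]=1 ship[0->1]=2 prod=2 -> [8 10 7 2]
Step 4: demand=5,sold=2 ship[2->3]=1 ship[1->2]=1 ship[0->1]=2 prod=2 -> [8 11 7 1]
Step 5: demand=5,sold=1 ship[2->3]=1 ship[1->2]=1 ship[0->1]=2 prod=2 -> [8 12 7 1]
Step 6: demand=5,sold=1 ship[2->3]=1 ship[1->2]=1 ship[0->1]=2 prod=2 -> [8 13 7 1]
Step 7: demand=5,sold=1 ship[2->3]=1 ship[1->2]=1 ship[0->1]=2 prod=2 -> [8 14 7 1]
Step 8: demand=5,sold=1 ship[2->3]=1 ship[1->2]=1 ship[0->1]=2 prod=2 -> [8 15 7 1]
Step 9: demand=5,sold=1 ship[2->3]=1 ship[1->2]=1 ship[0->1]=2 prod=2 -> [8 16 7 1]
Step 10: demand=5,sold=1 ship[2->3]=1 ship[1->2]=1 ship[0->1]=2 prod=2 -> [8 17 7 1]
Step 11: demand=5,sold=1 ship[2->3]=1 ship[1->2]=1 ship[0->1]=2 prod=2 -> [8 18 7 1]
Step 12: demand=5,sold=1 ship[2->3]=1 ship[1->2]=1 ship[0->1]=2 prod=2 -> [8 19 7 1]
First stockout at step 4

4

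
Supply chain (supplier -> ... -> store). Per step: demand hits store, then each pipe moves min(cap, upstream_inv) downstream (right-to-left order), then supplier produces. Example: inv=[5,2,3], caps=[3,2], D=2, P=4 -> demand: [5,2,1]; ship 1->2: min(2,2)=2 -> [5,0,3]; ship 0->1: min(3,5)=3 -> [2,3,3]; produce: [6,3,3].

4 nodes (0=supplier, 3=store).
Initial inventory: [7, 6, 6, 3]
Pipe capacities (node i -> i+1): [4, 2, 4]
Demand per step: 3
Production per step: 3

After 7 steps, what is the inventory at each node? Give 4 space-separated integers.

Step 1: demand=3,sold=3 ship[2->3]=4 ship[1->2]=2 ship[0->1]=4 prod=3 -> inv=[6 8 4 4]
Step 2: demand=3,sold=3 ship[2->3]=4 ship[1->2]=2 ship[0->1]=4 prod=3 -> inv=[5 10 2 5]
Step 3: demand=3,sold=3 ship[2->3]=2 ship[1->2]=2 ship[0->1]=4 prod=3 -> inv=[4 12 2 4]
Step 4: demand=3,sold=3 ship[2->3]=2 ship[1->2]=2 ship[0->1]=4 prod=3 -> inv=[3 14 2 3]
Step 5: demand=3,sold=3 ship[2->3]=2 ship[1->2]=2 ship[0->1]=3 prod=3 -> inv=[3 15 2 2]
Step 6: demand=3,sold=2 ship[2->3]=2 ship[1->2]=2 ship[0->1]=3 prod=3 -> inv=[3 16 2 2]
Step 7: demand=3,sold=2 ship[2->3]=2 ship[1->2]=2 ship[0->1]=3 prod=3 -> inv=[3 17 2 2]

3 17 2 2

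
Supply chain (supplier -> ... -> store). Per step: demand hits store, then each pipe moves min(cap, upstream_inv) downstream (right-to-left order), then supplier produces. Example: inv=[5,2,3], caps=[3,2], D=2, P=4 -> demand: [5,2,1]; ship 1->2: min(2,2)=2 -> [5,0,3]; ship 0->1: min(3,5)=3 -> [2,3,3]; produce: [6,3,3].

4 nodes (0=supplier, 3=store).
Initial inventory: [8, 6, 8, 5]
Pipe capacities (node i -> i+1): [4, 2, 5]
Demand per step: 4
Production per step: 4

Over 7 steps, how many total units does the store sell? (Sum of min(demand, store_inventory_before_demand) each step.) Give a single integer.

Answer: 23

Derivation:
Step 1: sold=4 (running total=4) -> [8 8 5 6]
Step 2: sold=4 (running total=8) -> [8 10 2 7]
Step 3: sold=4 (running total=12) -> [8 12 2 5]
Step 4: sold=4 (running total=16) -> [8 14 2 3]
Step 5: sold=3 (running total=19) -> [8 16 2 2]
Step 6: sold=2 (running total=21) -> [8 18 2 2]
Step 7: sold=2 (running total=23) -> [8 20 2 2]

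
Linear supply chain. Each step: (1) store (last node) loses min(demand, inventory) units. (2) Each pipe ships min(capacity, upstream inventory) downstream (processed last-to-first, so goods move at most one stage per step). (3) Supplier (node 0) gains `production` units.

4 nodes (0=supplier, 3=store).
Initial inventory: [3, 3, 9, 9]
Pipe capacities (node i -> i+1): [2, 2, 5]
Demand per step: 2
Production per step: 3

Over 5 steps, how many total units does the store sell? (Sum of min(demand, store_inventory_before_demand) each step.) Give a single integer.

Step 1: sold=2 (running total=2) -> [4 3 6 12]
Step 2: sold=2 (running total=4) -> [5 3 3 15]
Step 3: sold=2 (running total=6) -> [6 3 2 16]
Step 4: sold=2 (running total=8) -> [7 3 2 16]
Step 5: sold=2 (running total=10) -> [8 3 2 16]

Answer: 10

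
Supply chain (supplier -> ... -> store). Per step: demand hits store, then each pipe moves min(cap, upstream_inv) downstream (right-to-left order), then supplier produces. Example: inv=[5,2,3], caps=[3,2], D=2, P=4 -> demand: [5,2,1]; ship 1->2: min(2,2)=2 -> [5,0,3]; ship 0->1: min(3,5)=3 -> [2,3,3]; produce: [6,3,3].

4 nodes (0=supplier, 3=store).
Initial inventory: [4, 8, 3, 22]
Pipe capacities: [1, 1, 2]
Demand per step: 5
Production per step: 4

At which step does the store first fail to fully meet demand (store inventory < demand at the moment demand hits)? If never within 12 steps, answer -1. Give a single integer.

Step 1: demand=5,sold=5 ship[2->3]=2 ship[1->2]=1 ship[0->1]=1 prod=4 -> [7 8 2 19]
Step 2: demand=5,sold=5 ship[2->3]=2 ship[1->2]=1 ship[0->1]=1 prod=4 -> [10 8 1 16]
Step 3: demand=5,sold=5 ship[2->3]=1 ship[1->2]=1 ship[0->1]=1 prod=4 -> [13 8 1 12]
Step 4: demand=5,sold=5 ship[2->3]=1 ship[1->2]=1 ship[0->1]=1 prod=4 -> [16 8 1 8]
Step 5: demand=5,sold=5 ship[2->3]=1 ship[1->2]=1 ship[0->1]=1 prod=4 -> [19 8 1 4]
Step 6: demand=5,sold=4 ship[2->3]=1 ship[1->2]=1 ship[0->1]=1 prod=4 -> [22 8 1 1]
Step 7: demand=5,sold=1 ship[2->3]=1 ship[1->2]=1 ship[0->1]=1 prod=4 -> [25 8 1 1]
Step 8: demand=5,sold=1 ship[2->3]=1 ship[1->2]=1 ship[0->1]=1 prod=4 -> [28 8 1 1]
Step 9: demand=5,sold=1 ship[2->3]=1 ship[1->2]=1 ship[0->1]=1 prod=4 -> [31 8 1 1]
Step 10: demand=5,sold=1 ship[2->3]=1 ship[1->2]=1 ship[0->1]=1 prod=4 -> [34 8 1 1]
Step 11: demand=5,sold=1 ship[2->3]=1 ship[1->2]=1 ship[0->1]=1 prod=4 -> [37 8 1 1]
Step 12: demand=5,sold=1 ship[2->3]=1 ship[1->2]=1 ship[0->1]=1 prod=4 -> [40 8 1 1]
First stockout at step 6

6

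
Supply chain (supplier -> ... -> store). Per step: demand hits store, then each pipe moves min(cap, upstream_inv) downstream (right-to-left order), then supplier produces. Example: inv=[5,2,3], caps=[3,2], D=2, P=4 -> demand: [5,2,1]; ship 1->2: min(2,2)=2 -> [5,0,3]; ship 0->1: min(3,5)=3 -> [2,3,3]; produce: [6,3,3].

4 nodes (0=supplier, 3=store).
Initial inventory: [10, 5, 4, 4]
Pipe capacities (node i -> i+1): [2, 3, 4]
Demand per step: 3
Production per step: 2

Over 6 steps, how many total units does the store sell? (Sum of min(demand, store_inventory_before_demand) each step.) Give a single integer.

Answer: 18

Derivation:
Step 1: sold=3 (running total=3) -> [10 4 3 5]
Step 2: sold=3 (running total=6) -> [10 3 3 5]
Step 3: sold=3 (running total=9) -> [10 2 3 5]
Step 4: sold=3 (running total=12) -> [10 2 2 5]
Step 5: sold=3 (running total=15) -> [10 2 2 4]
Step 6: sold=3 (running total=18) -> [10 2 2 3]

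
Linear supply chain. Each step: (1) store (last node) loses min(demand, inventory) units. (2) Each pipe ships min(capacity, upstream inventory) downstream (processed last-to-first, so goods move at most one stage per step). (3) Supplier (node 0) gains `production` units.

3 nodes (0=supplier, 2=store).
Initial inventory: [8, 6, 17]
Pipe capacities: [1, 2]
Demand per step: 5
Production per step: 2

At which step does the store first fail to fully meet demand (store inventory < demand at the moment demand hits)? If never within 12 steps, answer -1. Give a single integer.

Step 1: demand=5,sold=5 ship[1->2]=2 ship[0->1]=1 prod=2 -> [9 5 14]
Step 2: demand=5,sold=5 ship[1->2]=2 ship[0->1]=1 prod=2 -> [10 4 11]
Step 3: demand=5,sold=5 ship[1->2]=2 ship[0->1]=1 prod=2 -> [11 3 8]
Step 4: demand=5,sold=5 ship[1->2]=2 ship[0->1]=1 prod=2 -> [12 2 5]
Step 5: demand=5,sold=5 ship[1->2]=2 ship[0->1]=1 prod=2 -> [13 1 2]
Step 6: demand=5,sold=2 ship[1->2]=1 ship[0->1]=1 prod=2 -> [14 1 1]
Step 7: demand=5,sold=1 ship[1->2]=1 ship[0->1]=1 prod=2 -> [15 1 1]
Step 8: demand=5,sold=1 ship[1->2]=1 ship[0->1]=1 prod=2 -> [16 1 1]
Step 9: demand=5,sold=1 ship[1->2]=1 ship[0->1]=1 prod=2 -> [17 1 1]
Step 10: demand=5,sold=1 ship[1->2]=1 ship[0->1]=1 prod=2 -> [18 1 1]
Step 11: demand=5,sold=1 ship[1->2]=1 ship[0->1]=1 prod=2 -> [19 1 1]
Step 12: demand=5,sold=1 ship[1->2]=1 ship[0->1]=1 prod=2 -> [20 1 1]
First stockout at step 6

6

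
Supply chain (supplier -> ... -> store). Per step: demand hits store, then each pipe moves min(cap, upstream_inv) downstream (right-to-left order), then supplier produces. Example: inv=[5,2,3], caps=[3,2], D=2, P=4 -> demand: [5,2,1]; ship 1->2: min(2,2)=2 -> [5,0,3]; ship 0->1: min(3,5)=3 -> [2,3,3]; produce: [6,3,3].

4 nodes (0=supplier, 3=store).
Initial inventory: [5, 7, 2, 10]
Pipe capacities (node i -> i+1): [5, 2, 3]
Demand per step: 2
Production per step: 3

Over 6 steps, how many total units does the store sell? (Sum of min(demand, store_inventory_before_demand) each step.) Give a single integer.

Answer: 12

Derivation:
Step 1: sold=2 (running total=2) -> [3 10 2 10]
Step 2: sold=2 (running total=4) -> [3 11 2 10]
Step 3: sold=2 (running total=6) -> [3 12 2 10]
Step 4: sold=2 (running total=8) -> [3 13 2 10]
Step 5: sold=2 (running total=10) -> [3 14 2 10]
Step 6: sold=2 (running total=12) -> [3 15 2 10]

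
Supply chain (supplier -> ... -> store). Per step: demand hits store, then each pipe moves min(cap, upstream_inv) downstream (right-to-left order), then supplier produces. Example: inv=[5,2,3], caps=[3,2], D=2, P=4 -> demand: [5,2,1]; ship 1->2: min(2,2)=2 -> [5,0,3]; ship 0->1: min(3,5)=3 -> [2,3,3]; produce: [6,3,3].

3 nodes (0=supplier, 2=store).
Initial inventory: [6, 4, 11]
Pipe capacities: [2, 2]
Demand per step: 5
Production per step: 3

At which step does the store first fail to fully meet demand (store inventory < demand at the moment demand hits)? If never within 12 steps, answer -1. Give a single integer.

Step 1: demand=5,sold=5 ship[1->2]=2 ship[0->1]=2 prod=3 -> [7 4 8]
Step 2: demand=5,sold=5 ship[1->2]=2 ship[0->1]=2 prod=3 -> [8 4 5]
Step 3: demand=5,sold=5 ship[1->2]=2 ship[0->1]=2 prod=3 -> [9 4 2]
Step 4: demand=5,sold=2 ship[1->2]=2 ship[0->1]=2 prod=3 -> [10 4 2]
Step 5: demand=5,sold=2 ship[1->2]=2 ship[0->1]=2 prod=3 -> [11 4 2]
Step 6: demand=5,sold=2 ship[1->2]=2 ship[0->1]=2 prod=3 -> [12 4 2]
Step 7: demand=5,sold=2 ship[1->2]=2 ship[0->1]=2 prod=3 -> [13 4 2]
Step 8: demand=5,sold=2 ship[1->2]=2 ship[0->1]=2 prod=3 -> [14 4 2]
Step 9: demand=5,sold=2 ship[1->2]=2 ship[0->1]=2 prod=3 -> [15 4 2]
Step 10: demand=5,sold=2 ship[1->2]=2 ship[0->1]=2 prod=3 -> [16 4 2]
Step 11: demand=5,sold=2 ship[1->2]=2 ship[0->1]=2 prod=3 -> [17 4 2]
Step 12: demand=5,sold=2 ship[1->2]=2 ship[0->1]=2 prod=3 -> [18 4 2]
First stockout at step 4

4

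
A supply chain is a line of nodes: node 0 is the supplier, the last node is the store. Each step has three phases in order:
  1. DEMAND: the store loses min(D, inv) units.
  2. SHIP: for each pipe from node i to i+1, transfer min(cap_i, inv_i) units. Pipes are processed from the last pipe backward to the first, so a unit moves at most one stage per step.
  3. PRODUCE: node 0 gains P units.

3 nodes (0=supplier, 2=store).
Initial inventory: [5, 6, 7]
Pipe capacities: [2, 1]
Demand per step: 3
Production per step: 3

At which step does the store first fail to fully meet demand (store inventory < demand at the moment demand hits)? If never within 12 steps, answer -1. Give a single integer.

Step 1: demand=3,sold=3 ship[1->2]=1 ship[0->1]=2 prod=3 -> [6 7 5]
Step 2: demand=3,sold=3 ship[1->2]=1 ship[0->1]=2 prod=3 -> [7 8 3]
Step 3: demand=3,sold=3 ship[1->2]=1 ship[0->1]=2 prod=3 -> [8 9 1]
Step 4: demand=3,sold=1 ship[1->2]=1 ship[0->1]=2 prod=3 -> [9 10 1]
Step 5: demand=3,sold=1 ship[1->2]=1 ship[0->1]=2 prod=3 -> [10 11 1]
Step 6: demand=3,sold=1 ship[1->2]=1 ship[0->1]=2 prod=3 -> [11 12 1]
Step 7: demand=3,sold=1 ship[1->2]=1 ship[0->1]=2 prod=3 -> [12 13 1]
Step 8: demand=3,sold=1 ship[1->2]=1 ship[0->1]=2 prod=3 -> [13 14 1]
Step 9: demand=3,sold=1 ship[1->2]=1 ship[0->1]=2 prod=3 -> [14 15 1]
Step 10: demand=3,sold=1 ship[1->2]=1 ship[0->1]=2 prod=3 -> [15 16 1]
Step 11: demand=3,sold=1 ship[1->2]=1 ship[0->1]=2 prod=3 -> [16 17 1]
Step 12: demand=3,sold=1 ship[1->2]=1 ship[0->1]=2 prod=3 -> [17 18 1]
First stockout at step 4

4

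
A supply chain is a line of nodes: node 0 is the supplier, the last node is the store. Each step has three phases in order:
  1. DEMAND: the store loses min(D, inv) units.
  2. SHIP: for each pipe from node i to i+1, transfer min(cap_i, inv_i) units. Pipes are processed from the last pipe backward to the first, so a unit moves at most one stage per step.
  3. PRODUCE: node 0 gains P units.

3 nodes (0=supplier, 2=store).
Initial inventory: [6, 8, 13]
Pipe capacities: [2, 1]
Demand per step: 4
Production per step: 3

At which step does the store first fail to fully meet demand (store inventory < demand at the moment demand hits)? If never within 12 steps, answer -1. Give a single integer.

Step 1: demand=4,sold=4 ship[1->2]=1 ship[0->1]=2 prod=3 -> [7 9 10]
Step 2: demand=4,sold=4 ship[1->2]=1 ship[0->1]=2 prod=3 -> [8 10 7]
Step 3: demand=4,sold=4 ship[1->2]=1 ship[0->1]=2 prod=3 -> [9 11 4]
Step 4: demand=4,sold=4 ship[1->2]=1 ship[0->1]=2 prod=3 -> [10 12 1]
Step 5: demand=4,sold=1 ship[1->2]=1 ship[0->1]=2 prod=3 -> [11 13 1]
Step 6: demand=4,sold=1 ship[1->2]=1 ship[0->1]=2 prod=3 -> [12 14 1]
Step 7: demand=4,sold=1 ship[1->2]=1 ship[0->1]=2 prod=3 -> [13 15 1]
Step 8: demand=4,sold=1 ship[1->2]=1 ship[0->1]=2 prod=3 -> [14 16 1]
Step 9: demand=4,sold=1 ship[1->2]=1 ship[0->1]=2 prod=3 -> [15 17 1]
Step 10: demand=4,sold=1 ship[1->2]=1 ship[0->1]=2 prod=3 -> [16 18 1]
Step 11: demand=4,sold=1 ship[1->2]=1 ship[0->1]=2 prod=3 -> [17 19 1]
Step 12: demand=4,sold=1 ship[1->2]=1 ship[0->1]=2 prod=3 -> [18 20 1]
First stockout at step 5

5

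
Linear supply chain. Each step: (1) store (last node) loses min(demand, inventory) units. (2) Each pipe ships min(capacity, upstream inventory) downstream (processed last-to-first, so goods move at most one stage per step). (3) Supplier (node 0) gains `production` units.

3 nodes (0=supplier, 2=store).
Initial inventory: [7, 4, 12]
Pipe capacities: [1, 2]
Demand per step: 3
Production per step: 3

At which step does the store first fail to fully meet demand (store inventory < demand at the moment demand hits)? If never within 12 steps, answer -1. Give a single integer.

Step 1: demand=3,sold=3 ship[1->2]=2 ship[0->1]=1 prod=3 -> [9 3 11]
Step 2: demand=3,sold=3 ship[1->2]=2 ship[0->1]=1 prod=3 -> [11 2 10]
Step 3: demand=3,sold=3 ship[1->2]=2 ship[0->1]=1 prod=3 -> [13 1 9]
Step 4: demand=3,sold=3 ship[1->2]=1 ship[0->1]=1 prod=3 -> [15 1 7]
Step 5: demand=3,sold=3 ship[1->2]=1 ship[0->1]=1 prod=3 -> [17 1 5]
Step 6: demand=3,sold=3 ship[1->2]=1 ship[0->1]=1 prod=3 -> [19 1 3]
Step 7: demand=3,sold=3 ship[1->2]=1 ship[0->1]=1 prod=3 -> [21 1 1]
Step 8: demand=3,sold=1 ship[1->2]=1 ship[0->1]=1 prod=3 -> [23 1 1]
Step 9: demand=3,sold=1 ship[1->2]=1 ship[0->1]=1 prod=3 -> [25 1 1]
Step 10: demand=3,sold=1 ship[1->2]=1 ship[0->1]=1 prod=3 -> [27 1 1]
Step 11: demand=3,sold=1 ship[1->2]=1 ship[0->1]=1 prod=3 -> [29 1 1]
Step 12: demand=3,sold=1 ship[1->2]=1 ship[0->1]=1 prod=3 -> [31 1 1]
First stockout at step 8

8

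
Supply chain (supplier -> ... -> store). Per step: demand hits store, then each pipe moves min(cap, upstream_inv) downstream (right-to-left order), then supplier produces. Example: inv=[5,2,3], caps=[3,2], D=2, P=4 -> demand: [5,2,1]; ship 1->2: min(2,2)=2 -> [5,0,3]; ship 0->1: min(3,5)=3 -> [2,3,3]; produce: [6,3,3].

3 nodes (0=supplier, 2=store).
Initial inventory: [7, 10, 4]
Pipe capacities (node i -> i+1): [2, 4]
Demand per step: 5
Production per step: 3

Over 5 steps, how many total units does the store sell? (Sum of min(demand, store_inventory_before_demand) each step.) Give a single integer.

Step 1: sold=4 (running total=4) -> [8 8 4]
Step 2: sold=4 (running total=8) -> [9 6 4]
Step 3: sold=4 (running total=12) -> [10 4 4]
Step 4: sold=4 (running total=16) -> [11 2 4]
Step 5: sold=4 (running total=20) -> [12 2 2]

Answer: 20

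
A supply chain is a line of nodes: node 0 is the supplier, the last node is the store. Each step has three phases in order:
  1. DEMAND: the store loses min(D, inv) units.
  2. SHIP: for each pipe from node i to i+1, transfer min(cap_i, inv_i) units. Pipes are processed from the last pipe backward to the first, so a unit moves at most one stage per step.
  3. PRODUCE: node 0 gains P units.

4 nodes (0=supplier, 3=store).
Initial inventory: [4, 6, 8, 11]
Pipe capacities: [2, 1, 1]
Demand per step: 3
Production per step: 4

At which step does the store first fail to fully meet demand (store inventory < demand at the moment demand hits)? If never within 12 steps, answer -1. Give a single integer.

Step 1: demand=3,sold=3 ship[2->3]=1 ship[1->2]=1 ship[0->1]=2 prod=4 -> [6 7 8 9]
Step 2: demand=3,sold=3 ship[2->3]=1 ship[1->2]=1 ship[0->1]=2 prod=4 -> [8 8 8 7]
Step 3: demand=3,sold=3 ship[2->3]=1 ship[1->2]=1 ship[0->1]=2 prod=4 -> [10 9 8 5]
Step 4: demand=3,sold=3 ship[2->3]=1 ship[1->2]=1 ship[0->1]=2 prod=4 -> [12 10 8 3]
Step 5: demand=3,sold=3 ship[2->3]=1 ship[1->2]=1 ship[0->1]=2 prod=4 -> [14 11 8 1]
Step 6: demand=3,sold=1 ship[2->3]=1 ship[1->2]=1 ship[0->1]=2 prod=4 -> [16 12 8 1]
Step 7: demand=3,sold=1 ship[2->3]=1 ship[1->2]=1 ship[0->1]=2 prod=4 -> [18 13 8 1]
Step 8: demand=3,sold=1 ship[2->3]=1 ship[1->2]=1 ship[0->1]=2 prod=4 -> [20 14 8 1]
Step 9: demand=3,sold=1 ship[2->3]=1 ship[1->2]=1 ship[0->1]=2 prod=4 -> [22 15 8 1]
Step 10: demand=3,sold=1 ship[2->3]=1 ship[1->2]=1 ship[0->1]=2 prod=4 -> [24 16 8 1]
Step 11: demand=3,sold=1 ship[2->3]=1 ship[1->2]=1 ship[0->1]=2 prod=4 -> [26 17 8 1]
Step 12: demand=3,sold=1 ship[2->3]=1 ship[1->2]=1 ship[0->1]=2 prod=4 -> [28 18 8 1]
First stockout at step 6

6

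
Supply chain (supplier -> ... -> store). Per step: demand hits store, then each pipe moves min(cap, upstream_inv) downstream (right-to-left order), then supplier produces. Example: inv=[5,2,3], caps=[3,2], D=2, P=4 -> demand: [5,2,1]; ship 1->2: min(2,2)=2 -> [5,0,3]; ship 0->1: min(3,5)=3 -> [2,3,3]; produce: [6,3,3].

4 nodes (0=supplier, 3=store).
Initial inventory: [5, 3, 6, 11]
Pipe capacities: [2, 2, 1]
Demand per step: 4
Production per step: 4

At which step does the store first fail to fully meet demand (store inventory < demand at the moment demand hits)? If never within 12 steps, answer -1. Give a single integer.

Step 1: demand=4,sold=4 ship[2->3]=1 ship[1->2]=2 ship[0->1]=2 prod=4 -> [7 3 7 8]
Step 2: demand=4,sold=4 ship[2->3]=1 ship[1->2]=2 ship[0->1]=2 prod=4 -> [9 3 8 5]
Step 3: demand=4,sold=4 ship[2->3]=1 ship[1->2]=2 ship[0->1]=2 prod=4 -> [11 3 9 2]
Step 4: demand=4,sold=2 ship[2->3]=1 ship[1->2]=2 ship[0->1]=2 prod=4 -> [13 3 10 1]
Step 5: demand=4,sold=1 ship[2->3]=1 ship[1->2]=2 ship[0->1]=2 prod=4 -> [15 3 11 1]
Step 6: demand=4,sold=1 ship[2->3]=1 ship[1->2]=2 ship[0->1]=2 prod=4 -> [17 3 12 1]
Step 7: demand=4,sold=1 ship[2->3]=1 ship[1->2]=2 ship[0->1]=2 prod=4 -> [19 3 13 1]
Step 8: demand=4,sold=1 ship[2->3]=1 ship[1->2]=2 ship[0->1]=2 prod=4 -> [21 3 14 1]
Step 9: demand=4,sold=1 ship[2->3]=1 ship[1->2]=2 ship[0->1]=2 prod=4 -> [23 3 15 1]
Step 10: demand=4,sold=1 ship[2->3]=1 ship[1->2]=2 ship[0->1]=2 prod=4 -> [25 3 16 1]
Step 11: demand=4,sold=1 ship[2->3]=1 ship[1->2]=2 ship[0->1]=2 prod=4 -> [27 3 17 1]
Step 12: demand=4,sold=1 ship[2->3]=1 ship[1->2]=2 ship[0->1]=2 prod=4 -> [29 3 18 1]
First stockout at step 4

4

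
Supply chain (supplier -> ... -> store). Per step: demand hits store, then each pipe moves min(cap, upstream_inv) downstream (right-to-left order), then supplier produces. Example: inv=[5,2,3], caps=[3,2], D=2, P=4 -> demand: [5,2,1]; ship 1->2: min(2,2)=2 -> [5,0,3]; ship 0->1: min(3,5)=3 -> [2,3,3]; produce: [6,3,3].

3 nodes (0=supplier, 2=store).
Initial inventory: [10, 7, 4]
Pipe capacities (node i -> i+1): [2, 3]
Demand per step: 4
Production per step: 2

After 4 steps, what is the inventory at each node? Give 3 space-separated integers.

Step 1: demand=4,sold=4 ship[1->2]=3 ship[0->1]=2 prod=2 -> inv=[10 6 3]
Step 2: demand=4,sold=3 ship[1->2]=3 ship[0->1]=2 prod=2 -> inv=[10 5 3]
Step 3: demand=4,sold=3 ship[1->2]=3 ship[0->1]=2 prod=2 -> inv=[10 4 3]
Step 4: demand=4,sold=3 ship[1->2]=3 ship[0->1]=2 prod=2 -> inv=[10 3 3]

10 3 3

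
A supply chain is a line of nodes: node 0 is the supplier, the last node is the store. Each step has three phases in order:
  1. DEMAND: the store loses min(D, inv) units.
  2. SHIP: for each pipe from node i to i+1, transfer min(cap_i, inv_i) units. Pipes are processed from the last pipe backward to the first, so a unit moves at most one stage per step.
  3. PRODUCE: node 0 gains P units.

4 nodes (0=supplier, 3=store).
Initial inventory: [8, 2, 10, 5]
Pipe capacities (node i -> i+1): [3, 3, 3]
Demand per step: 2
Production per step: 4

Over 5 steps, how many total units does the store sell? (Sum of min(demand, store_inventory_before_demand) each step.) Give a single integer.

Step 1: sold=2 (running total=2) -> [9 3 9 6]
Step 2: sold=2 (running total=4) -> [10 3 9 7]
Step 3: sold=2 (running total=6) -> [11 3 9 8]
Step 4: sold=2 (running total=8) -> [12 3 9 9]
Step 5: sold=2 (running total=10) -> [13 3 9 10]

Answer: 10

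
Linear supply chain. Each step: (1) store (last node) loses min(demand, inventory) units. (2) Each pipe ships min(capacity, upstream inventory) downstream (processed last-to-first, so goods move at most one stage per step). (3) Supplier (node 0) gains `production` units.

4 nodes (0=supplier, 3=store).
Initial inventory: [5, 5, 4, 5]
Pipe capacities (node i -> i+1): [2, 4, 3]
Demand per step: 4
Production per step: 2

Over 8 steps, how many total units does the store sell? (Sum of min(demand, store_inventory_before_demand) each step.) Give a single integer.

Step 1: sold=4 (running total=4) -> [5 3 5 4]
Step 2: sold=4 (running total=8) -> [5 2 5 3]
Step 3: sold=3 (running total=11) -> [5 2 4 3]
Step 4: sold=3 (running total=14) -> [5 2 3 3]
Step 5: sold=3 (running total=17) -> [5 2 2 3]
Step 6: sold=3 (running total=20) -> [5 2 2 2]
Step 7: sold=2 (running total=22) -> [5 2 2 2]
Step 8: sold=2 (running total=24) -> [5 2 2 2]

Answer: 24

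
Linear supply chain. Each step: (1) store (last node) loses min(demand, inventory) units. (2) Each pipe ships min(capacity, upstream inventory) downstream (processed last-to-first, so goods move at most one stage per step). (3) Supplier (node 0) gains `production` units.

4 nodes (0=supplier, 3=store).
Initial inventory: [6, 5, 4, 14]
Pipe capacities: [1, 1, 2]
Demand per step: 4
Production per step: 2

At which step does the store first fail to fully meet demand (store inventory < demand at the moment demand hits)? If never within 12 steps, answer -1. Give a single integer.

Step 1: demand=4,sold=4 ship[2->3]=2 ship[1->2]=1 ship[0->1]=1 prod=2 -> [7 5 3 12]
Step 2: demand=4,sold=4 ship[2->3]=2 ship[1->2]=1 ship[0->1]=1 prod=2 -> [8 5 2 10]
Step 3: demand=4,sold=4 ship[2->3]=2 ship[1->2]=1 ship[0->1]=1 prod=2 -> [9 5 1 8]
Step 4: demand=4,sold=4 ship[2->3]=1 ship[1->2]=1 ship[0->1]=1 prod=2 -> [10 5 1 5]
Step 5: demand=4,sold=4 ship[2->3]=1 ship[1->2]=1 ship[0->1]=1 prod=2 -> [11 5 1 2]
Step 6: demand=4,sold=2 ship[2->3]=1 ship[1->2]=1 ship[0->1]=1 prod=2 -> [12 5 1 1]
Step 7: demand=4,sold=1 ship[2->3]=1 ship[1->2]=1 ship[0->1]=1 prod=2 -> [13 5 1 1]
Step 8: demand=4,sold=1 ship[2->3]=1 ship[1->2]=1 ship[0->1]=1 prod=2 -> [14 5 1 1]
Step 9: demand=4,sold=1 ship[2->3]=1 ship[1->2]=1 ship[0->1]=1 prod=2 -> [15 5 1 1]
Step 10: demand=4,sold=1 ship[2->3]=1 ship[1->2]=1 ship[0->1]=1 prod=2 -> [16 5 1 1]
Step 11: demand=4,sold=1 ship[2->3]=1 ship[1->2]=1 ship[0->1]=1 prod=2 -> [17 5 1 1]
Step 12: demand=4,sold=1 ship[2->3]=1 ship[1->2]=1 ship[0->1]=1 prod=2 -> [18 5 1 1]
First stockout at step 6

6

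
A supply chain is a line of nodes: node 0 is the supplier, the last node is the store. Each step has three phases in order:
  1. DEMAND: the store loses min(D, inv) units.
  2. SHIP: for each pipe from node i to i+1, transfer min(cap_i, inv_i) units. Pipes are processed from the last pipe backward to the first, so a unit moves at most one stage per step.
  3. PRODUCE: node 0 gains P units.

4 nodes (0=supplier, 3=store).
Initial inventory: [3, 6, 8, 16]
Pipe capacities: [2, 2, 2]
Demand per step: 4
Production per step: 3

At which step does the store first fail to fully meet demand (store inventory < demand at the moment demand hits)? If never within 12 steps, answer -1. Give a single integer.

Step 1: demand=4,sold=4 ship[2->3]=2 ship[1->2]=2 ship[0->1]=2 prod=3 -> [4 6 8 14]
Step 2: demand=4,sold=4 ship[2->3]=2 ship[1->2]=2 ship[0->1]=2 prod=3 -> [5 6 8 12]
Step 3: demand=4,sold=4 ship[2->3]=2 ship[1->2]=2 ship[0->1]=2 prod=3 -> [6 6 8 10]
Step 4: demand=4,sold=4 ship[2->3]=2 ship[1->2]=2 ship[0->1]=2 prod=3 -> [7 6 8 8]
Step 5: demand=4,sold=4 ship[2->3]=2 ship[1->2]=2 ship[0->1]=2 prod=3 -> [8 6 8 6]
Step 6: demand=4,sold=4 ship[2->3]=2 ship[1->2]=2 ship[0->1]=2 prod=3 -> [9 6 8 4]
Step 7: demand=4,sold=4 ship[2->3]=2 ship[1->2]=2 ship[0->1]=2 prod=3 -> [10 6 8 2]
Step 8: demand=4,sold=2 ship[2->3]=2 ship[1->2]=2 ship[0->1]=2 prod=3 -> [11 6 8 2]
Step 9: demand=4,sold=2 ship[2->3]=2 ship[1->2]=2 ship[0->1]=2 prod=3 -> [12 6 8 2]
Step 10: demand=4,sold=2 ship[2->3]=2 ship[1->2]=2 ship[0->1]=2 prod=3 -> [13 6 8 2]
Step 11: demand=4,sold=2 ship[2->3]=2 ship[1->2]=2 ship[0->1]=2 prod=3 -> [14 6 8 2]
Step 12: demand=4,sold=2 ship[2->3]=2 ship[1->2]=2 ship[0->1]=2 prod=3 -> [15 6 8 2]
First stockout at step 8

8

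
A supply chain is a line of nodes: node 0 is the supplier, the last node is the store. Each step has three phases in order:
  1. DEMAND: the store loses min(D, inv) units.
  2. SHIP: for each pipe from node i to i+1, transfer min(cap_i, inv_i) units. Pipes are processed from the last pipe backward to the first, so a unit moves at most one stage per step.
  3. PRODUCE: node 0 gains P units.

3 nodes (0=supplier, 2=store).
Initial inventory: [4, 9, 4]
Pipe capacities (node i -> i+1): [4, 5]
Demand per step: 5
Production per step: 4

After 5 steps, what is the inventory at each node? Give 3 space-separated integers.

Step 1: demand=5,sold=4 ship[1->2]=5 ship[0->1]=4 prod=4 -> inv=[4 8 5]
Step 2: demand=5,sold=5 ship[1->2]=5 ship[0->1]=4 prod=4 -> inv=[4 7 5]
Step 3: demand=5,sold=5 ship[1->2]=5 ship[0->1]=4 prod=4 -> inv=[4 6 5]
Step 4: demand=5,sold=5 ship[1->2]=5 ship[0->1]=4 prod=4 -> inv=[4 5 5]
Step 5: demand=5,sold=5 ship[1->2]=5 ship[0->1]=4 prod=4 -> inv=[4 4 5]

4 4 5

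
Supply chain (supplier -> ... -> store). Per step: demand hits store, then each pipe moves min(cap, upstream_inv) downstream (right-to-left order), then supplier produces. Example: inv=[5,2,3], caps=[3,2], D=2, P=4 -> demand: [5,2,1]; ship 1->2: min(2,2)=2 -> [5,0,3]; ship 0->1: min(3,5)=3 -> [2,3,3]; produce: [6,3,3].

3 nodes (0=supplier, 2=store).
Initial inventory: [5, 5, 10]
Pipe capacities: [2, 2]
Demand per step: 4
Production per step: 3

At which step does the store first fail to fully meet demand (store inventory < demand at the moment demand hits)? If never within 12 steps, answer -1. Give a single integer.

Step 1: demand=4,sold=4 ship[1->2]=2 ship[0->1]=2 prod=3 -> [6 5 8]
Step 2: demand=4,sold=4 ship[1->2]=2 ship[0->1]=2 prod=3 -> [7 5 6]
Step 3: demand=4,sold=4 ship[1->2]=2 ship[0->1]=2 prod=3 -> [8 5 4]
Step 4: demand=4,sold=4 ship[1->2]=2 ship[0->1]=2 prod=3 -> [9 5 2]
Step 5: demand=4,sold=2 ship[1->2]=2 ship[0->1]=2 prod=3 -> [10 5 2]
Step 6: demand=4,sold=2 ship[1->2]=2 ship[0->1]=2 prod=3 -> [11 5 2]
Step 7: demand=4,sold=2 ship[1->2]=2 ship[0->1]=2 prod=3 -> [12 5 2]
Step 8: demand=4,sold=2 ship[1->2]=2 ship[0->1]=2 prod=3 -> [13 5 2]
Step 9: demand=4,sold=2 ship[1->2]=2 ship[0->1]=2 prod=3 -> [14 5 2]
Step 10: demand=4,sold=2 ship[1->2]=2 ship[0->1]=2 prod=3 -> [15 5 2]
Step 11: demand=4,sold=2 ship[1->2]=2 ship[0->1]=2 prod=3 -> [16 5 2]
Step 12: demand=4,sold=2 ship[1->2]=2 ship[0->1]=2 prod=3 -> [17 5 2]
First stockout at step 5

5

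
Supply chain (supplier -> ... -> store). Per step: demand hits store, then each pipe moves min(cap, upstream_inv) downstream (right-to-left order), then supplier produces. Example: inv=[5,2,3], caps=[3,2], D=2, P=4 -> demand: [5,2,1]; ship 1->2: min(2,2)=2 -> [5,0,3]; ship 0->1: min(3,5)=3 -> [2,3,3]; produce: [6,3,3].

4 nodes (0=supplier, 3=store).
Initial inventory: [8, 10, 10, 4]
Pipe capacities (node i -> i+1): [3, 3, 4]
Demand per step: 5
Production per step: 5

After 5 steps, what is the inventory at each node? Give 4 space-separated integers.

Step 1: demand=5,sold=4 ship[2->3]=4 ship[1->2]=3 ship[0->1]=3 prod=5 -> inv=[10 10 9 4]
Step 2: demand=5,sold=4 ship[2->3]=4 ship[1->2]=3 ship[0->1]=3 prod=5 -> inv=[12 10 8 4]
Step 3: demand=5,sold=4 ship[2->3]=4 ship[1->2]=3 ship[0->1]=3 prod=5 -> inv=[14 10 7 4]
Step 4: demand=5,sold=4 ship[2->3]=4 ship[1->2]=3 ship[0->1]=3 prod=5 -> inv=[16 10 6 4]
Step 5: demand=5,sold=4 ship[2->3]=4 ship[1->2]=3 ship[0->1]=3 prod=5 -> inv=[18 10 5 4]

18 10 5 4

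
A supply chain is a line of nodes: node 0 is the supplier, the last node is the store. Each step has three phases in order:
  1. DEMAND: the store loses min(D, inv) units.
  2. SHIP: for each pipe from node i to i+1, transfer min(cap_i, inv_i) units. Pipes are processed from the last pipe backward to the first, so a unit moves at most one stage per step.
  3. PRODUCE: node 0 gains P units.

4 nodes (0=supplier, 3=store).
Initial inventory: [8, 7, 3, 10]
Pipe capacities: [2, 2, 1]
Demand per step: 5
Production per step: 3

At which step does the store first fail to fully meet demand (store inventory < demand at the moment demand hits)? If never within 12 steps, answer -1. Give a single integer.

Step 1: demand=5,sold=5 ship[2->3]=1 ship[1->2]=2 ship[0->1]=2 prod=3 -> [9 7 4 6]
Step 2: demand=5,sold=5 ship[2->3]=1 ship[1->2]=2 ship[0->1]=2 prod=3 -> [10 7 5 2]
Step 3: demand=5,sold=2 ship[2->3]=1 ship[1->2]=2 ship[0->1]=2 prod=3 -> [11 7 6 1]
Step 4: demand=5,sold=1 ship[2->3]=1 ship[1->2]=2 ship[0->1]=2 prod=3 -> [12 7 7 1]
Step 5: demand=5,sold=1 ship[2->3]=1 ship[1->2]=2 ship[0->1]=2 prod=3 -> [13 7 8 1]
Step 6: demand=5,sold=1 ship[2->3]=1 ship[1->2]=2 ship[0->1]=2 prod=3 -> [14 7 9 1]
Step 7: demand=5,sold=1 ship[2->3]=1 ship[1->2]=2 ship[0->1]=2 prod=3 -> [15 7 10 1]
Step 8: demand=5,sold=1 ship[2->3]=1 ship[1->2]=2 ship[0->1]=2 prod=3 -> [16 7 11 1]
Step 9: demand=5,sold=1 ship[2->3]=1 ship[1->2]=2 ship[0->1]=2 prod=3 -> [17 7 12 1]
Step 10: demand=5,sold=1 ship[2->3]=1 ship[1->2]=2 ship[0->1]=2 prod=3 -> [18 7 13 1]
Step 11: demand=5,sold=1 ship[2->3]=1 ship[1->2]=2 ship[0->1]=2 prod=3 -> [19 7 14 1]
Step 12: demand=5,sold=1 ship[2->3]=1 ship[1->2]=2 ship[0->1]=2 prod=3 -> [20 7 15 1]
First stockout at step 3

3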